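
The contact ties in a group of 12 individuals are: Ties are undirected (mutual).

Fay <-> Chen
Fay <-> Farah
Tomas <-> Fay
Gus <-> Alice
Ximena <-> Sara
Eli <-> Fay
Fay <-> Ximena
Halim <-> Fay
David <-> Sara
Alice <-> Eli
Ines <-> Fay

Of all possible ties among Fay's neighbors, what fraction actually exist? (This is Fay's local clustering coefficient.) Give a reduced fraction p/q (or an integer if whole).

0

Fay's neighbors: Chen, Eli, Farah, Halim, Ines, Tomas, and Ximena (k = 7).
Possible neighbor pairs: C(7,2) = 21. Edges among them: none → e = 0.
Clustering(Fay) = 0/21 = 0.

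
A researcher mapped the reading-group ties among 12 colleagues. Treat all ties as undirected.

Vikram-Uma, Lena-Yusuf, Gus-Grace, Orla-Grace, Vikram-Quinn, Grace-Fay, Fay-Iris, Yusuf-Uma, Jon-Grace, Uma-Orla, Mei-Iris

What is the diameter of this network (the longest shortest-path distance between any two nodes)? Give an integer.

7

Eccentricity of each node (its greatest distance to any other): Fay:5, Grace:4, Gus:5, Iris:6, Jon:5, Lena:7, Mei:7, Orla:4, Quinn:7, Uma:5, Vikram:6, Yusuf:6.
The maximum eccentricity is 7, realized for instance by the pair Quinn–Mei via Quinn – Vikram – Uma – Orla – Grace – Fay – Iris – Mei. So the diameter is 7.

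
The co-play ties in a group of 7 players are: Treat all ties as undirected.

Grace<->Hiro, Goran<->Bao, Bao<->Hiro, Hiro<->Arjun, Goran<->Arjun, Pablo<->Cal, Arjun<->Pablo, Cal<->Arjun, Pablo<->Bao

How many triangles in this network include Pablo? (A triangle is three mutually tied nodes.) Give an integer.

1

Pablo's neighbors: Arjun, Bao, and Cal.
Neighbor pairs that are themselves tied: Pablo–Arjun–Cal. Each forms one triangle with Pablo, for 1 in total.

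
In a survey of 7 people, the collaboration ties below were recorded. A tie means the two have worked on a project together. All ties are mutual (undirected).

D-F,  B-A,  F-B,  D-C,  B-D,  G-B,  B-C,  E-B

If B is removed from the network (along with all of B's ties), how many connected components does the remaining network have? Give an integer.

4

Without B, the remaining ties split the others into: {C, D, F}; {E}; {A}; {G}.
That's 4 separate components.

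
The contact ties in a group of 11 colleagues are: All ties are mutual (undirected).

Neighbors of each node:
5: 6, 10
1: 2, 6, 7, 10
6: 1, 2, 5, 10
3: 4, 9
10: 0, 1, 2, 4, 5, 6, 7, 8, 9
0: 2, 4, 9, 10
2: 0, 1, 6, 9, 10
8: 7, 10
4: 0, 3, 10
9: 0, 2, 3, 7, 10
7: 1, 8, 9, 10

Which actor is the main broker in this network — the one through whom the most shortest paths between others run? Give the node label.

Unnormalized betweenness of each node: 0:5/6, 1:5/6, 2:29/12, 3:1/3, 4:29/12, 5:0, 6:1, 7:23/12, 8:0, 9:77/12, 10:125/6.
10 has the largest value, 125/6, making it the main broker — the node through which the most shortest paths run.

10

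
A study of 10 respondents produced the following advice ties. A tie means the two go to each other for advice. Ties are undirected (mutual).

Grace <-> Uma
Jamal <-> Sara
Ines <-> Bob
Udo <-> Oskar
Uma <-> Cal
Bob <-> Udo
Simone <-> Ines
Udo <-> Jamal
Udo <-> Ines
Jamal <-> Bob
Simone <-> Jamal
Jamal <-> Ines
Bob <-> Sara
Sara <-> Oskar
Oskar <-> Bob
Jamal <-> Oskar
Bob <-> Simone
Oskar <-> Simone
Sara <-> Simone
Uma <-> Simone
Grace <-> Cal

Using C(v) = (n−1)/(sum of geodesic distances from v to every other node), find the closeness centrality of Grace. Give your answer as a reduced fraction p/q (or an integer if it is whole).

9/23

Distances from Grace: Bob:3, Cal:1, Ines:3, Jamal:3, Oskar:3, Sara:3, Simone:2, Udo:4, Uma:1. Sum = 23.
n = 10, so closeness = 9/23.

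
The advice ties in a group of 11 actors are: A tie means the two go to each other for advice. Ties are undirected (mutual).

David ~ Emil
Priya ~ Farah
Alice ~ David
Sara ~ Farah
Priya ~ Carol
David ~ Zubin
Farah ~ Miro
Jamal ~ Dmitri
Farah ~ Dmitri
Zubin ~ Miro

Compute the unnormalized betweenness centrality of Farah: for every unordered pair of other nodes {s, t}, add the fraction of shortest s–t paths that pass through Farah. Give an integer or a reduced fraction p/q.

33

Pairs whose geodesics pass through Farah — Zubin–Sara: 1; Zubin–Dmitri: 1; Zubin–Jamal: 1; Zubin–Carol: 1; Zubin–Priya: 1; Sara–David: 1; Sara–Dmitri: 1; Sara–Alice: 1; Sara–Emil: 1; Sara–Jamal: 1; Sara–Carol: 1; Sara–Miro: 1; Sara–Priya: 1; David–Dmitri: 1 … (+19 more pairs).
All other pairs contribute 0.
Summing the contributions gives betweenness(Farah) = 33.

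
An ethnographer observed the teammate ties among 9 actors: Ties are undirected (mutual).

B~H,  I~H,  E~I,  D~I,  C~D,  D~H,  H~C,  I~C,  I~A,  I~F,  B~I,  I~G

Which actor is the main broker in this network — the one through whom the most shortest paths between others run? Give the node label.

Unnormalized betweenness of each node: A:0, B:0, C:0, D:0, E:0, F:0, G:0, H:1, I:23.
I has the largest value, 23, making it the main broker — the node through which the most shortest paths run.

I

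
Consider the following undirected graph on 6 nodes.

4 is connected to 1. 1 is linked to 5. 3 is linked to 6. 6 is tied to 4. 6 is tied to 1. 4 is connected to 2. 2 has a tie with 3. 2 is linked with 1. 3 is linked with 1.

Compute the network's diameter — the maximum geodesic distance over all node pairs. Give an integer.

2

Eccentricity of each node (its greatest distance to any other): 1:1, 2:2, 3:2, 4:2, 5:2, 6:2.
The maximum eccentricity is 2, realized for instance by the pair 3–4 via 3 – 1 – 4. So the diameter is 2.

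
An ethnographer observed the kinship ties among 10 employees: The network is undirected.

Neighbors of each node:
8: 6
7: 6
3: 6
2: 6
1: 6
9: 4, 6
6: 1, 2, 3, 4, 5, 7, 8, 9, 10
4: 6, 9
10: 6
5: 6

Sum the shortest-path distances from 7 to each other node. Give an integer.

17

Distances from 7: 1:2, 2:2, 3:2, 4:2, 5:2, 6:1, 8:2, 9:2, 10:2.
Sum = 2 + 2 + 2 + 2 + 2 + 1 + 2 + 2 + 2 = 17.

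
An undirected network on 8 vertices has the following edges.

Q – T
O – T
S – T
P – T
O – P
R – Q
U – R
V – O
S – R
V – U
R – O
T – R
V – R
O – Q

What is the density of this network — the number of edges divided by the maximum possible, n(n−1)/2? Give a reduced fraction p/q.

1/2

There are 14 edges and 8 nodes, so the maximum possible is C(8,2) = 28.
Density = 14/28 = 1/2.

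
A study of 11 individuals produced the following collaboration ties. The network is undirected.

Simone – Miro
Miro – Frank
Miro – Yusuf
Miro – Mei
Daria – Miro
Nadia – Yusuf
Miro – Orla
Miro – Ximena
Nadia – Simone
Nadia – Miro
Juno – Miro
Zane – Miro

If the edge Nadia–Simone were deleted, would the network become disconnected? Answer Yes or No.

No

Even without that edge, Nadia still reaches Simone via Nadia – Miro – Simone, so the network stays connected. Not a bridge.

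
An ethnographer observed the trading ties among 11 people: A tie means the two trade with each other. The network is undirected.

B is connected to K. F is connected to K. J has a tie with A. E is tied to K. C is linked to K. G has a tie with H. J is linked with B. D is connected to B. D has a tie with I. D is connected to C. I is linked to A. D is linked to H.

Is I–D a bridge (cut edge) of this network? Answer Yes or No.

Even without that edge, I still reaches D via I – A – J – B – D, so the network stays connected. Not a bridge.

No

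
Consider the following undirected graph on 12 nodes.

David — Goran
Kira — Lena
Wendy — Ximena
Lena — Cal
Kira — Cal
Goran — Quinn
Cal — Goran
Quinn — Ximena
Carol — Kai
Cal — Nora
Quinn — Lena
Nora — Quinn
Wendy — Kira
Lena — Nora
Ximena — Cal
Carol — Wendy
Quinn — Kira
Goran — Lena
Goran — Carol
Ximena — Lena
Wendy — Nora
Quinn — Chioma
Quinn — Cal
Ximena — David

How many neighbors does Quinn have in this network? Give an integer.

7

Quinn is directly tied to Cal, Chioma, Goran, Kira, Lena, Nora, and Ximena. That is 7 neighbors, so the degree of Quinn is 7.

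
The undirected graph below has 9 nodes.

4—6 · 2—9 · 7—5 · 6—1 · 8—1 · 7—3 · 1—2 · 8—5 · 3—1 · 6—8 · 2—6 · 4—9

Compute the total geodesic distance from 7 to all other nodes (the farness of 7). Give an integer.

Distances from 7: 1:2, 2:3, 3:1, 4:4, 5:1, 6:3, 8:2, 9:4.
Sum = 2 + 3 + 1 + 4 + 1 + 3 + 2 + 4 = 20.

20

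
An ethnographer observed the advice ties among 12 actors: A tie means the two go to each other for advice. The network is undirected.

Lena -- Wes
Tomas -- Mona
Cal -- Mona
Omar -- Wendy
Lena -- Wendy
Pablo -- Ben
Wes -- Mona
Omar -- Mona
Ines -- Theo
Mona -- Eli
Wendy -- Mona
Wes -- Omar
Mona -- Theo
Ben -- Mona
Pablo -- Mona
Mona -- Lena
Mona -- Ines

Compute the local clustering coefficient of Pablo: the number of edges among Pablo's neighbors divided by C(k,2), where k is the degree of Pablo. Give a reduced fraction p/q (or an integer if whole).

Pablo's neighbors: Ben and Mona (k = 2).
Possible neighbor pairs: C(2,2) = 1. Edges among them: Ben–Mona → e = 1.
Clustering(Pablo) = 1/1.

1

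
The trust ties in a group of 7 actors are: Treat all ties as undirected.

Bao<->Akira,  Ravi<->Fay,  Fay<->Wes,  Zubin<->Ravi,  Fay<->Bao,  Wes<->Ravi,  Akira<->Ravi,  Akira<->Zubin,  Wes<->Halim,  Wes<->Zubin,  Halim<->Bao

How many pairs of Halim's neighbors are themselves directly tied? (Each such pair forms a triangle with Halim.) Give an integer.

Halim's neighbors are Bao and Wes, but none of them are tied to each other, so no triangle contains Halim.

0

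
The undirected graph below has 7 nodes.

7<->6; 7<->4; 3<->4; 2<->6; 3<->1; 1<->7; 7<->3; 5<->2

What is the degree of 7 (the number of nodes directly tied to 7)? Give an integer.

7 is directly tied to 1, 3, 4, and 6. That is 4 neighbors, so the degree of 7 is 4.

4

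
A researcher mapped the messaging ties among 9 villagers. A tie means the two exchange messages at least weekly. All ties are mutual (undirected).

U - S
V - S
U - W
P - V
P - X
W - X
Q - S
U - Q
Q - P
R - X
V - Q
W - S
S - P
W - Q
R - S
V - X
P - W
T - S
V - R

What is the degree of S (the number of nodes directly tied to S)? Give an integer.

S is directly tied to P, Q, R, T, U, V, and W. That is 7 neighbors, so the degree of S is 7.

7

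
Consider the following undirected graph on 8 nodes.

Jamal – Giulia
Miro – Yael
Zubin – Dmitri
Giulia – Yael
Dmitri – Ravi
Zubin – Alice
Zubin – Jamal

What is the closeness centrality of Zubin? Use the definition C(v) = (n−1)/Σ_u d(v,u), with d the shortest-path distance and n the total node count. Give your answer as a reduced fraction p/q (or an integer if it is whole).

Distances from Zubin: Alice:1, Dmitri:1, Giulia:2, Jamal:1, Miro:4, Ravi:2, Yael:3. Sum = 14.
n = 8, so closeness = 7/14 = 1/2.

1/2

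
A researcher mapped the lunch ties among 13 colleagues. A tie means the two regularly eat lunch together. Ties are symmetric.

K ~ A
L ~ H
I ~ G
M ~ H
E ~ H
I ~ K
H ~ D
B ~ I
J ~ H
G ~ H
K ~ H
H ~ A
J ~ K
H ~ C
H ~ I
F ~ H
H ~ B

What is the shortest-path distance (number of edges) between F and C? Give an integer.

2

One shortest route is F – H – C, which uses 2 edges, and F and C are not directly tied, so nothing shorter exists. So d(F,C) = 2.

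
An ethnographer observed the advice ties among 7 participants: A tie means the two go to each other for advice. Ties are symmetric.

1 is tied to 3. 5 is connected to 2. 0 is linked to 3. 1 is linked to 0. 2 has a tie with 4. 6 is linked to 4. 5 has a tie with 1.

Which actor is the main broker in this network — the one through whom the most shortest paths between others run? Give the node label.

5

Unnormalized betweenness of each node: 0:0, 1:8, 2:8, 3:0, 4:5, 5:9, 6:0.
5 has the largest value, 9, making it the main broker — the node through which the most shortest paths run.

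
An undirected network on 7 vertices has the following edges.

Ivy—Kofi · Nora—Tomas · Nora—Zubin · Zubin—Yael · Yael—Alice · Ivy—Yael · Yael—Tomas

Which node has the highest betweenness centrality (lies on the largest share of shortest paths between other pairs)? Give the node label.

Unnormalized betweenness of each node: Alice:0, Ivy:5, Kofi:0, Nora:1/2, Tomas:2, Yael:23/2, Zubin:2.
Yael has the largest value, 23/2, making it the main broker — the node through which the most shortest paths run.

Yael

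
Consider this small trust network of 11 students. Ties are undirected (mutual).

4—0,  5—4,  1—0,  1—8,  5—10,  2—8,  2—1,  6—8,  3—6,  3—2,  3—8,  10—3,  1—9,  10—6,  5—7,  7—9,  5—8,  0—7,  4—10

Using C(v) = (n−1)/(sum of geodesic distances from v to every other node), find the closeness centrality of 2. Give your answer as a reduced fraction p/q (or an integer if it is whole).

Distances from 2: 0:2, 1:1, 3:1, 4:3, 5:2, 6:2, 7:3, 8:1, 9:2, 10:2. Sum = 19.
n = 11, so closeness = 10/19.

10/19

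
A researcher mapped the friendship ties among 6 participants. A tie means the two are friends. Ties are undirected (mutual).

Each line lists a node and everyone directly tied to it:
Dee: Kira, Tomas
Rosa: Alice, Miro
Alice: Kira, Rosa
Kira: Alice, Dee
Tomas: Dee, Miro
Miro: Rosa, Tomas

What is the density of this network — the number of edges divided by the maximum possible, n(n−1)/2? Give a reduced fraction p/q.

2/5

There are 6 edges and 6 nodes, so the maximum possible is C(6,2) = 15.
Density = 6/15 = 2/5.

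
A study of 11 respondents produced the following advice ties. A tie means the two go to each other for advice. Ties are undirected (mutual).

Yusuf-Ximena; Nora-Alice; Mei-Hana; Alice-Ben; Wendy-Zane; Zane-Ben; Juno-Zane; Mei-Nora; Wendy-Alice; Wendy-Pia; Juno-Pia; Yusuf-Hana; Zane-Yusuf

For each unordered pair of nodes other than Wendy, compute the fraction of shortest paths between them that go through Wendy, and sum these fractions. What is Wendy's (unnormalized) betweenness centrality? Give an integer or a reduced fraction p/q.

Pairs whose geodesics pass through Wendy — Pia–Zane: 1/2; Pia–Mei: 1; Pia–Ben: 2/3; Pia–Hana: 1/2; Pia–Ximena: 1/2; Pia–Nora: 1; Pia–Alice: 1; Pia–Yusuf: 1/2; Zane–Nora: 1/2; Zane–Alice: 1/2; Juno–Nora: 2/3; Juno–Alice: 2/3; Ximena–Alice: 1/2; Alice–Yusuf: 1/2.
All other pairs contribute 0.
Summing the contributions gives betweenness(Wendy) = 9.

9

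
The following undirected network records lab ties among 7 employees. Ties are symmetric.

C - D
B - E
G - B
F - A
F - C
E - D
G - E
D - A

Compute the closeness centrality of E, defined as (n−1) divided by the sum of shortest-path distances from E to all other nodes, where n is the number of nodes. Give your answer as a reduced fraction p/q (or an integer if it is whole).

3/5

Distances from E: A:2, B:1, C:2, D:1, F:3, G:1. Sum = 10.
n = 7, so closeness = 6/10 = 3/5.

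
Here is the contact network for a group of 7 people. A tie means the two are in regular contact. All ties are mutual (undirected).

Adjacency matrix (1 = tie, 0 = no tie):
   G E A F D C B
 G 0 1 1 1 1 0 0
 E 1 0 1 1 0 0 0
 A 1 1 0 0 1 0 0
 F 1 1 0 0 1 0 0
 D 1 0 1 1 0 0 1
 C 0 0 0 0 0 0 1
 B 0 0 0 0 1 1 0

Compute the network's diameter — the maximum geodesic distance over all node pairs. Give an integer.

Eccentricity of each node (its greatest distance to any other): A:3, B:3, C:4, D:2, E:4, F:3, G:3.
The maximum eccentricity is 4, realized for instance by the pair E–C via E – G – D – B – C. So the diameter is 4.

4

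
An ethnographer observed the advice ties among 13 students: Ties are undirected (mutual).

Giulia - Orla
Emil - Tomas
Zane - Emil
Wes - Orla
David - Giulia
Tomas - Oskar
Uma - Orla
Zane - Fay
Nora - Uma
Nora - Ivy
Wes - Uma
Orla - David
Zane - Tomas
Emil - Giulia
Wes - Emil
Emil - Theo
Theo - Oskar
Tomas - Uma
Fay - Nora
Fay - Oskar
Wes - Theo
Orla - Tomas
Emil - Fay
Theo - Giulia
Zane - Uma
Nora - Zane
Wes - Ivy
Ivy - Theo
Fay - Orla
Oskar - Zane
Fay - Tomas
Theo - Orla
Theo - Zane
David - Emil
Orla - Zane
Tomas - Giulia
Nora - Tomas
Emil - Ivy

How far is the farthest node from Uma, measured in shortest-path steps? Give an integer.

Distances from Uma: David:2, Emil:2, Fay:2, Giulia:2, Ivy:2, Nora:1, Orla:1, Oskar:2, Theo:2, Tomas:1, Wes:1, Zane:1.
The largest is 2 (to Fay, Ivy, Emil, Oskar, Theo, Giulia, and David), so the eccentricity of Uma is 2.

2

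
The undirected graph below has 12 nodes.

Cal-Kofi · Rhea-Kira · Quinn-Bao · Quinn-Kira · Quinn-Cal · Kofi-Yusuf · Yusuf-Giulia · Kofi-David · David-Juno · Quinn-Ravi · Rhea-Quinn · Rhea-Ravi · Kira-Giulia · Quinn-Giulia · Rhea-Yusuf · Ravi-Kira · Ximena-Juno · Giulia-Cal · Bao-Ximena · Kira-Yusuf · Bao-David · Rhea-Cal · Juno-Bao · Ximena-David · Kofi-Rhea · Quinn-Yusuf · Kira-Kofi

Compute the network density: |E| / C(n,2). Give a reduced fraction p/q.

There are 27 edges and 12 nodes, so the maximum possible is C(12,2) = 66.
Density = 27/66 = 9/22.

9/22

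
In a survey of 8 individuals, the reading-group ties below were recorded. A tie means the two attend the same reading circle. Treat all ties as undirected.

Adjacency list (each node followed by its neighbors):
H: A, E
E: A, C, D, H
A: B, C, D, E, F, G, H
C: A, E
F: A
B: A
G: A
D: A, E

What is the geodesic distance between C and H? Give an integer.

2

One shortest route is C – A – H, which uses 2 edges, and C and H are not directly tied, so nothing shorter exists. So d(C,H) = 2.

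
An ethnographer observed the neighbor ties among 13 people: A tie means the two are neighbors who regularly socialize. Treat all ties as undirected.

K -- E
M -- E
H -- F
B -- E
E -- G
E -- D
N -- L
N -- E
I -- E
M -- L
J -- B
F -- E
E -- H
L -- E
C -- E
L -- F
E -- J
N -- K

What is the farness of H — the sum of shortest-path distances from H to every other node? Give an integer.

22

Distances from H: B:2, C:2, D:2, E:1, F:1, G:2, I:2, J:2, K:2, L:2, M:2, N:2.
Sum = 2 + 2 + 2 + 1 + 1 + 2 + 2 + 2 + 2 + 2 + 2 + 2 = 22.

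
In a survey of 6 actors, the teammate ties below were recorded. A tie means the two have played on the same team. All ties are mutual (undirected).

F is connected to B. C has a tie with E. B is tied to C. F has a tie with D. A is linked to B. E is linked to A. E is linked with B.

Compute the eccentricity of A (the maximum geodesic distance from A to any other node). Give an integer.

Distances from A: B:1, C:2, D:3, E:1, F:2.
The largest is 3 (to D), so the eccentricity of A is 3.

3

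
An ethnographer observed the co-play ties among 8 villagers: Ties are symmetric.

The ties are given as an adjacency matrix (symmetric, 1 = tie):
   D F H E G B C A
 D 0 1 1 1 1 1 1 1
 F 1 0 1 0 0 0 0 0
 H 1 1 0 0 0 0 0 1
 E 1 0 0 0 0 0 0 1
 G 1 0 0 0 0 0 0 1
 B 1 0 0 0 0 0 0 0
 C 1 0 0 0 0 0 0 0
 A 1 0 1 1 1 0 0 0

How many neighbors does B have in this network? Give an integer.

B is directly tied to D. That is 1 neighbor, so the degree of B is 1.

1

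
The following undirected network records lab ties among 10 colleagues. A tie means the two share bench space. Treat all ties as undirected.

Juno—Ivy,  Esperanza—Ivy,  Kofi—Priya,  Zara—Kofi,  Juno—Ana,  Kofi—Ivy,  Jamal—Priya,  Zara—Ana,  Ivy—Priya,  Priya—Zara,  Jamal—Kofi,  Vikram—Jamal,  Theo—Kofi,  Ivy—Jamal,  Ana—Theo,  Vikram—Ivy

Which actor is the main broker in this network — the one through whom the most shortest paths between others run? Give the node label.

Ivy

Unnormalized betweenness of each node: Ana:5/2, Esperanza:0, Ivy:61/4, Jamal:2, Juno:13/4, Kofi:8, Priya:9/4, Theo:3/4, Vikram:0, Zara:2.
Ivy has the largest value, 61/4, making it the main broker — the node through which the most shortest paths run.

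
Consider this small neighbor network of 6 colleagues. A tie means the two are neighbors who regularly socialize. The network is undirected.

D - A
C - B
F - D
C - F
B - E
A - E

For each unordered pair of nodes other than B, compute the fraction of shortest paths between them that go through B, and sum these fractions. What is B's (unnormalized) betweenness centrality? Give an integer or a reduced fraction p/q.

2

Pairs whose geodesics pass through B — E–F: 1/2; E–C: 1; A–C: 1/2.
All other pairs contribute 0.
Summing the contributions gives betweenness(B) = 2.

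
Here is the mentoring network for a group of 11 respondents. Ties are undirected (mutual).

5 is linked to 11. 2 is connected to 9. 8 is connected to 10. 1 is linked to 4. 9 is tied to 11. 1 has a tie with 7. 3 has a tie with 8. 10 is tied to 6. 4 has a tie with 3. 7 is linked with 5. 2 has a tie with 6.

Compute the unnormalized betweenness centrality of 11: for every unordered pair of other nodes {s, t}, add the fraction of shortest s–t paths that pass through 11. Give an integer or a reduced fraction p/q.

Pairs whose geodesics pass through 11 — 6–7: 1; 6–5: 1; 10–5: 1; 4–9: 1; 1–9: 1; 1–2: 1; 7–9: 1; 7–2: 1; 5–9: 1; 5–2: 1.
All other pairs contribute 0.
Summing the contributions gives betweenness(11) = 10.

10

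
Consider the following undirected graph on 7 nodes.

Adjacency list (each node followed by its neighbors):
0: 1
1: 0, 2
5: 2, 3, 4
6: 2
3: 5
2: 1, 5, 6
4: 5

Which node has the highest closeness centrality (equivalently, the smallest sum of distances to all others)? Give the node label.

Farness (sum of distances to all others) for each node — 0:17, 1:12, 2:9, 3:15, 4:15, 5:10, 6:14.
The smallest farness is 9, for 2, so 2 has the highest closeness.

2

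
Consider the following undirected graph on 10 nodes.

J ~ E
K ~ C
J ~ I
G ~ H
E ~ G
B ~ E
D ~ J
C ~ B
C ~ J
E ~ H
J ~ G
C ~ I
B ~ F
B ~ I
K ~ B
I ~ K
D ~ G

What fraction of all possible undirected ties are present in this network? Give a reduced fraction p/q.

There are 17 edges and 10 nodes, so the maximum possible is C(10,2) = 45.
Density = 17/45.

17/45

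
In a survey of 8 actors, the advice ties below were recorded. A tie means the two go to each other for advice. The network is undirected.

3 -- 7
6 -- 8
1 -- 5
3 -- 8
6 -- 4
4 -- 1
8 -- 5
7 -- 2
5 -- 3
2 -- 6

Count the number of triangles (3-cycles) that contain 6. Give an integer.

0

6's neighbors are 2, 4, and 8, but none of them are tied to each other, so no triangle contains 6.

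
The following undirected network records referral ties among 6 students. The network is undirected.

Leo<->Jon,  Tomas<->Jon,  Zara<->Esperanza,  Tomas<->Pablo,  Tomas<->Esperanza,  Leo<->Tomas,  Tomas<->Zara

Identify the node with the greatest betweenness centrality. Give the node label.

Tomas

Unnormalized betweenness of each node: Esperanza:0, Jon:0, Leo:0, Pablo:0, Tomas:8, Zara:0.
Tomas has the largest value, 8, making it the main broker — the node through which the most shortest paths run.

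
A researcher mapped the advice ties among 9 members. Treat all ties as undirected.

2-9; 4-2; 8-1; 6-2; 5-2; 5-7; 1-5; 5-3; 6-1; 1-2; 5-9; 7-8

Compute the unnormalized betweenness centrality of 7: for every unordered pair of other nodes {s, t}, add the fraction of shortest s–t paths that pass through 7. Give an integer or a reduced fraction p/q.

4/3

Pairs whose geodesics pass through 7 — 3–8: 1/2; 5–8: 1/2; 8–9: 1/3.
All other pairs contribute 0.
Summing the contributions gives betweenness(7) = 4/3.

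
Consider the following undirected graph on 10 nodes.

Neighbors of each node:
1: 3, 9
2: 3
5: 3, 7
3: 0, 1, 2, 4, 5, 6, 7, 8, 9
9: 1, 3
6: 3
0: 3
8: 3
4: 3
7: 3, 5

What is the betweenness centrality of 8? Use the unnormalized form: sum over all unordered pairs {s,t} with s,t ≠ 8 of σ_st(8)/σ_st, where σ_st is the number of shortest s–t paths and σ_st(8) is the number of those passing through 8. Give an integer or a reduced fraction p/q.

No shortest path between any pair of other nodes passes through 8.
Summing the contributions gives betweenness(8) = 0.

0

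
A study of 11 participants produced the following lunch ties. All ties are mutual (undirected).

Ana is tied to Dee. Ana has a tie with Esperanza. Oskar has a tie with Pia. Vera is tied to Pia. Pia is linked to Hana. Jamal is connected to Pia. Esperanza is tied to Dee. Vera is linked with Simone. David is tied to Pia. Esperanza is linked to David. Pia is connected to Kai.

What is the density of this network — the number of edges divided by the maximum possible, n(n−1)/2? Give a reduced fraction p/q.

There are 11 edges and 11 nodes, so the maximum possible is C(11,2) = 55.
Density = 11/55 = 1/5.

1/5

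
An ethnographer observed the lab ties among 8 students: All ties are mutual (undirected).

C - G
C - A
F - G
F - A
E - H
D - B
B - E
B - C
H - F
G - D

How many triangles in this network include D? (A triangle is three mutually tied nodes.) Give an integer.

D's neighbors are B and G, but none of them are tied to each other, so no triangle contains D.

0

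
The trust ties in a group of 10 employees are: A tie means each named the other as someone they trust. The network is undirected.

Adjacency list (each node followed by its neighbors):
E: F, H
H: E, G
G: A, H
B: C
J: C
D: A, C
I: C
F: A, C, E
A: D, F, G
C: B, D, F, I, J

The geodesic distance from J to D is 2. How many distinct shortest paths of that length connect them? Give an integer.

1

The shortest distance is 2, and the only length-2 path is J–C–D. So there is exactly 1 shortest path.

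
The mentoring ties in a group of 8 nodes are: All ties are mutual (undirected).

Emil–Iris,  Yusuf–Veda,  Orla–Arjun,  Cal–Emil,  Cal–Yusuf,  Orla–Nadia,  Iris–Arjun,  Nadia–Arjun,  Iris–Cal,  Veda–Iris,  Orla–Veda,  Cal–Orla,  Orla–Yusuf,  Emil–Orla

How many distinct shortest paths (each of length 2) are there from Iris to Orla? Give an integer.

The shortest distance is 2. The length-2 paths are: Iris–Emil–Orla; Iris–Veda–Orla; Iris–Cal–Orla; Iris–Arjun–Orla.
That gives 4 distinct shortest paths.

4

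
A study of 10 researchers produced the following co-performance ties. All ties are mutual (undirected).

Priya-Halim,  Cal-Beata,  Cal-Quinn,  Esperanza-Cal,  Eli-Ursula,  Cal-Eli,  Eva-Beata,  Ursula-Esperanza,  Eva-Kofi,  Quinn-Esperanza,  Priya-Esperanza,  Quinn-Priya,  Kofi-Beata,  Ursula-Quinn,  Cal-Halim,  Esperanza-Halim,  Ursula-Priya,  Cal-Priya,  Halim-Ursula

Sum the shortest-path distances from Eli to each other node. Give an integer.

18

Distances from Eli: Beata:2, Cal:1, Esperanza:2, Eva:3, Halim:2, Kofi:3, Priya:2, Quinn:2, Ursula:1.
Sum = 2 + 1 + 2 + 3 + 2 + 3 + 2 + 2 + 1 = 18.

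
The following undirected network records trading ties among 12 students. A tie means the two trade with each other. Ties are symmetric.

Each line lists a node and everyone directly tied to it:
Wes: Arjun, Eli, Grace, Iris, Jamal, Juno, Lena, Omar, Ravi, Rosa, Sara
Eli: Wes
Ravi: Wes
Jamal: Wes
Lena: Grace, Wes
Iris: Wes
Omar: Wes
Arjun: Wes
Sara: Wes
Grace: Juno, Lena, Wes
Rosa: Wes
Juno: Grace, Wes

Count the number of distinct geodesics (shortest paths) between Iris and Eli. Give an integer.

1

The shortest distance is 2, and the only length-2 path is Iris–Wes–Eli. So there is exactly 1 shortest path.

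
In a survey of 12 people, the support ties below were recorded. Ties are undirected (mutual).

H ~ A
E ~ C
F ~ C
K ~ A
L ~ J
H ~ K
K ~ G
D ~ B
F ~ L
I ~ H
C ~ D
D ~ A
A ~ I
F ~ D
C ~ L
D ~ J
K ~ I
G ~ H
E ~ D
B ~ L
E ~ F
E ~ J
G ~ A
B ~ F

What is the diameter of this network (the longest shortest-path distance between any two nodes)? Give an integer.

4

Eccentricity of each node (its greatest distance to any other): A:3, B:3, C:3, D:2, E:3, F:3, G:4, H:4, I:4, J:3, K:4, L:4.
The maximum eccentricity is 4, realized for instance by the pair I–L via I – A – D – B – L. So the diameter is 4.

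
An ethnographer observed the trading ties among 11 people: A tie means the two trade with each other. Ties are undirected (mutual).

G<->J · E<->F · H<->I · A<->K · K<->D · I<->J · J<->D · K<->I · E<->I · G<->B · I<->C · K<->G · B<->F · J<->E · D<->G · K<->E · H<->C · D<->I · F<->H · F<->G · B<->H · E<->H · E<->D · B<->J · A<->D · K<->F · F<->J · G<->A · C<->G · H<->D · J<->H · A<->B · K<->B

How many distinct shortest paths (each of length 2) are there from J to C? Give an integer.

3

The shortest distance is 2. The length-2 paths are: J–G–C; J–H–C; J–I–C.
That gives 3 distinct shortest paths.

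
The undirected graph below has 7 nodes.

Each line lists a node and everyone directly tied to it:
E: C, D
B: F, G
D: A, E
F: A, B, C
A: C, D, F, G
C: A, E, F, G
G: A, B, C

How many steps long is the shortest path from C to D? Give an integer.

One shortest route is C – A – D, which uses 2 edges, and C and D are not directly tied, so nothing shorter exists. So d(C,D) = 2.

2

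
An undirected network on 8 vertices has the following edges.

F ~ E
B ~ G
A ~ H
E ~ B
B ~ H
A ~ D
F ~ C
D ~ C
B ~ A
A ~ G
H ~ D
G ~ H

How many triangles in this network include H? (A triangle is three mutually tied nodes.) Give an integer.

4

H's neighbors: A, B, D, and G.
Neighbor pairs that are themselves tied: H–A–B; H–A–D; H–A–G; H–B–G. Each forms one triangle with H, for 4 in total.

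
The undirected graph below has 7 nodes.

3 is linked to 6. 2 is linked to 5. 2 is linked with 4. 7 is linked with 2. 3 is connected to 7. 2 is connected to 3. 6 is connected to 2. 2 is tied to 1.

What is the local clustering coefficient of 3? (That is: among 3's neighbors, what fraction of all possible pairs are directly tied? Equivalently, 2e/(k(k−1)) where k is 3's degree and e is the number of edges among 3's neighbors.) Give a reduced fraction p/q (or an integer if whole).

2/3

3's neighbors: 2, 6, and 7 (k = 3).
Possible neighbor pairs: C(3,2) = 3. Edges among them: 2–6, 2–7 → e = 2.
Clustering(3) = 2/3.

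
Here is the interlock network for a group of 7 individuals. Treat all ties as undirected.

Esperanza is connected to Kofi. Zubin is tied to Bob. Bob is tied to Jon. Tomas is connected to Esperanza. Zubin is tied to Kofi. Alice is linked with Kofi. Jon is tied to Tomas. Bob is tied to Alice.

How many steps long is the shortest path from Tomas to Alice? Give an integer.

One shortest route is Tomas – Jon – Bob – Alice, which uses 3 edges, and at distance 2 from Tomas we only reach {Bob, Kofi}, which does not include Alice. So d(Tomas,Alice) = 3.

3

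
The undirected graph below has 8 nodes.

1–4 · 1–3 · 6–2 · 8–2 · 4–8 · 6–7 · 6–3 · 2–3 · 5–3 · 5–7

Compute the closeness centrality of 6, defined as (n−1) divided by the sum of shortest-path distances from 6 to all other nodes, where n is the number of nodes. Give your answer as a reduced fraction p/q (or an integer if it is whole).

7/12

Distances from 6: 1:2, 2:1, 3:1, 4:3, 5:2, 7:1, 8:2. Sum = 12.
n = 8, so closeness = 7/12.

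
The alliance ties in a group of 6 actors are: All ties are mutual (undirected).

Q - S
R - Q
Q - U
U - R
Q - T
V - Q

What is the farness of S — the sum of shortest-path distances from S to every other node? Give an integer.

Distances from S: Q:1, R:2, T:2, U:2, V:2.
Sum = 1 + 2 + 2 + 2 + 2 = 9.

9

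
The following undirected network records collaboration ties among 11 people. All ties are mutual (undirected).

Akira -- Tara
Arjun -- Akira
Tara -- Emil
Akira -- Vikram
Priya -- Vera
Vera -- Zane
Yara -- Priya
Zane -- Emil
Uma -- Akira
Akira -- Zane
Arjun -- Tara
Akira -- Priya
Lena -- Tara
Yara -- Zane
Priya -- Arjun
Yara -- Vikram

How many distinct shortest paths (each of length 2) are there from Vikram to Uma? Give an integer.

The shortest distance is 2, and the only length-2 path is Vikram–Akira–Uma. So there is exactly 1 shortest path.

1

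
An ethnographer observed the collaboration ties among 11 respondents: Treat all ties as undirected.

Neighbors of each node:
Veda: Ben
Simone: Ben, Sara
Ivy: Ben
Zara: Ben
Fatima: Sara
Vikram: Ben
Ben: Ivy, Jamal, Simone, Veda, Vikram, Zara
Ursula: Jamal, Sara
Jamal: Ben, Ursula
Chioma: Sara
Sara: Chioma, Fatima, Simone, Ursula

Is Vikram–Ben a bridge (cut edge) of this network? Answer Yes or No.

Without the Vikram–Ben edge there is no alternate route between Vikram and Ben, so the network disconnects. It is a bridge.

Yes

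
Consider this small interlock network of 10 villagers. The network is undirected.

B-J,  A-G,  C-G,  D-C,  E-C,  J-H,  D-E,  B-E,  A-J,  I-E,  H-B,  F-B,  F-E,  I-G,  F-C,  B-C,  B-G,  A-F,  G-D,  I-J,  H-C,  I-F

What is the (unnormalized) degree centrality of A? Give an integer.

A is directly tied to F, G, and J. That is 3 neighbors, so the degree of A is 3.

3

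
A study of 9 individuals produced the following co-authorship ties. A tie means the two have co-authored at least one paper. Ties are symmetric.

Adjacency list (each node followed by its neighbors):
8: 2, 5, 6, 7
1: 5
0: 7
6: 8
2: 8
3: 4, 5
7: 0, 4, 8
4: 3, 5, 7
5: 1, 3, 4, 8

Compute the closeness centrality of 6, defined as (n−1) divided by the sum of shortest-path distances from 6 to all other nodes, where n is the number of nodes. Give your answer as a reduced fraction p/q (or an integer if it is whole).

Distances from 6: 0:3, 1:3, 2:2, 3:3, 4:3, 5:2, 7:2, 8:1. Sum = 19.
n = 9, so closeness = 8/19.

8/19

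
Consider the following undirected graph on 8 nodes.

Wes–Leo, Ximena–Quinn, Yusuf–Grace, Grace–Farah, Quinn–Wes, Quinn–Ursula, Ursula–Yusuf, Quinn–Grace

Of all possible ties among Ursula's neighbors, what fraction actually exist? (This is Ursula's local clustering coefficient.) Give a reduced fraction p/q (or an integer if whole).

Ursula's neighbors: Quinn and Yusuf (k = 2).
Possible neighbor pairs: C(2,2) = 1. Edges among them: none → e = 0.
Clustering(Ursula) = 0/1.

0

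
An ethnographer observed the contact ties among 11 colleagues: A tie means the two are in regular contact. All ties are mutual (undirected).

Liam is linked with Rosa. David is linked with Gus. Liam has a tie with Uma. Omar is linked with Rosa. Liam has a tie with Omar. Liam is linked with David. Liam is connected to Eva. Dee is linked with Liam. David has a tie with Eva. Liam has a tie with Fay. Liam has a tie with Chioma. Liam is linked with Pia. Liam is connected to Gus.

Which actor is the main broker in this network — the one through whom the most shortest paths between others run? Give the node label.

Liam

Unnormalized betweenness of each node: Chioma:0, David:1/2, Dee:0, Eva:0, Fay:0, Gus:0, Liam:83/2, Omar:0, Pia:0, Rosa:0, Uma:0.
Liam has the largest value, 83/2, making it the main broker — the node through which the most shortest paths run.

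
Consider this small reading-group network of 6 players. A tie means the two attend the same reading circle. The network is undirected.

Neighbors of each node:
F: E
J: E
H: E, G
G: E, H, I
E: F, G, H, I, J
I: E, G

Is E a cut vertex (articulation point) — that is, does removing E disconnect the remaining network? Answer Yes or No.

Removing E leaves {F} with no path to {G, H, and I}, so the network splits into 3 components. E is a cut vertex.

Yes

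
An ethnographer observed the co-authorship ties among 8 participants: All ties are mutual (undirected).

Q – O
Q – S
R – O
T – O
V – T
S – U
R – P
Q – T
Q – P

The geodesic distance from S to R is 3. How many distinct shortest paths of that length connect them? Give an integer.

2

The shortest distance is 3. The length-3 paths are: S–Q–O–R; S–Q–P–R.
That gives 2 distinct shortest paths.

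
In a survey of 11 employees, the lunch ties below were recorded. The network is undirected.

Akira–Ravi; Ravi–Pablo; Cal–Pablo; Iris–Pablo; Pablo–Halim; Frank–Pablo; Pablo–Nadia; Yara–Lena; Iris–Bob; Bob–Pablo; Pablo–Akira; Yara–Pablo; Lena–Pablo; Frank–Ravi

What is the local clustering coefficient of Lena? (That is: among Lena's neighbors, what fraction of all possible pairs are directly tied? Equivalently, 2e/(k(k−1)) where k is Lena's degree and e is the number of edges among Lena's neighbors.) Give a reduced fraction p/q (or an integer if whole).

Lena's neighbors: Pablo and Yara (k = 2).
Possible neighbor pairs: C(2,2) = 1. Edges among them: Pablo–Yara → e = 1.
Clustering(Lena) = 1/1.

1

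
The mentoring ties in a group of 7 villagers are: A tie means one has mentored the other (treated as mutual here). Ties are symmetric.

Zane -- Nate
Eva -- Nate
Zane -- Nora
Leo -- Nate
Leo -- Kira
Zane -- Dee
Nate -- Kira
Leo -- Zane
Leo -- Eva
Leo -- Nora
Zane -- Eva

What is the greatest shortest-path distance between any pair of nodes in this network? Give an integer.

3

Eccentricity of each node (its greatest distance to any other): Dee:3, Eva:2, Kira:3, Leo:2, Nate:2, Nora:2, Zane:2.
The maximum eccentricity is 3, realized for instance by the pair Kira–Dee via Kira – Nate – Zane – Dee. So the diameter is 3.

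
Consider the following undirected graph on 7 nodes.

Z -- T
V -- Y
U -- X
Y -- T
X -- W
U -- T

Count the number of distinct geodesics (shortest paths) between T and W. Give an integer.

1

The shortest distance is 3, and the only length-3 path is T–U–X–W. So there is exactly 1 shortest path.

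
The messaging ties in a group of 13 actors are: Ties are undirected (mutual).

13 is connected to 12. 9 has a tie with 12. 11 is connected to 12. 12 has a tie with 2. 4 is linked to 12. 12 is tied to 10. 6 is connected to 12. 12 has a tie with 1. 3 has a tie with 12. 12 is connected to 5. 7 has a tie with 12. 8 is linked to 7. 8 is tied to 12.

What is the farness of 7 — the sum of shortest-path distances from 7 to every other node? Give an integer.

22

Distances from 7: 1:2, 2:2, 3:2, 4:2, 5:2, 6:2, 8:1, 9:2, 10:2, 11:2, 12:1, 13:2.
Sum = 2 + 2 + 2 + 2 + 2 + 2 + 1 + 2 + 2 + 2 + 1 + 2 = 22.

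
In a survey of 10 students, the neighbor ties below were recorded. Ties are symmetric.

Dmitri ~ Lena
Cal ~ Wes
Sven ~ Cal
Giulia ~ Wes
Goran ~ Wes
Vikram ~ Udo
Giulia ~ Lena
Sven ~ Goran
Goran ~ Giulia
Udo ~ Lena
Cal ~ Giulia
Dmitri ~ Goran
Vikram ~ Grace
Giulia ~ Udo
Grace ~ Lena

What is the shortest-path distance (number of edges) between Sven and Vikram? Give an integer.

4

One shortest route is Sven – Cal – Giulia – Udo – Vikram, which uses 4 edges, and at distance 3 from Sven we only reach {Lena, Udo}, which does not include Vikram. So d(Sven,Vikram) = 4.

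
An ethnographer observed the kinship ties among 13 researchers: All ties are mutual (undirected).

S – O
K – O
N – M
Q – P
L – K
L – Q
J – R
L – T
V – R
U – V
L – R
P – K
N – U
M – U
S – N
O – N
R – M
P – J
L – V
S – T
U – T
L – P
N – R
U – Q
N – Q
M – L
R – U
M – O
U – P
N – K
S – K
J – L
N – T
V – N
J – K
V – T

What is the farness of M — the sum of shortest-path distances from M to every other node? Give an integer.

Distances from M: J:2, K:2, L:1, N:1, O:1, P:2, Q:2, R:1, S:2, T:2, U:1, V:2.
Sum = 2 + 2 + 1 + 1 + 1 + 2 + 2 + 1 + 2 + 2 + 1 + 2 = 19.

19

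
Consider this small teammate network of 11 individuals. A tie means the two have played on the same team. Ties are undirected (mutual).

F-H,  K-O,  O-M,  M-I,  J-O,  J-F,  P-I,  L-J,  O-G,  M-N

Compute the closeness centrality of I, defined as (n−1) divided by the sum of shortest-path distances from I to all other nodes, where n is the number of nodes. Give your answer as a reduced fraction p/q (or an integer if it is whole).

5/14

Distances from I: F:4, G:3, H:5, J:3, K:3, L:4, M:1, N:2, O:2, P:1. Sum = 28.
n = 11, so closeness = 10/28 = 5/14.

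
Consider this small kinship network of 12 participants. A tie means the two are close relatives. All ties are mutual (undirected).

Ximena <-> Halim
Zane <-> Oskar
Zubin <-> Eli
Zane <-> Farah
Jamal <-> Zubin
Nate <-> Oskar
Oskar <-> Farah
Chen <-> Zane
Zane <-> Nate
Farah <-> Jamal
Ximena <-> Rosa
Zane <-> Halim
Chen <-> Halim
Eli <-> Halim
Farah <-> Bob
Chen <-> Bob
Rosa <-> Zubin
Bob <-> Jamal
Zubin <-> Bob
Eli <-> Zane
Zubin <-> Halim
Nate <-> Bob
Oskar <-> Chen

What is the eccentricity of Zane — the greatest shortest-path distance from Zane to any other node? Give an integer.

Distances from Zane: Bob:2, Chen:1, Eli:1, Farah:1, Halim:1, Jamal:2, Nate:1, Oskar:1, Rosa:3, Ximena:2, Zubin:2.
The largest is 3 (to Rosa), so the eccentricity of Zane is 3.

3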